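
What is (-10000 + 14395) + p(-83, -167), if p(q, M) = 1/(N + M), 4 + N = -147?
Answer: 1397609/318 ≈ 4395.0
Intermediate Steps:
N = -151 (N = -4 - 147 = -151)
p(q, M) = 1/(-151 + M)
(-10000 + 14395) + p(-83, -167) = (-10000 + 14395) + 1/(-151 - 167) = 4395 + 1/(-318) = 4395 - 1/318 = 1397609/318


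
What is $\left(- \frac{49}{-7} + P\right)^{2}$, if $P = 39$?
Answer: $2116$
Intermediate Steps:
$\left(- \frac{49}{-7} + P\right)^{2} = \left(- \frac{49}{-7} + 39\right)^{2} = \left(\left(-49\right) \left(- \frac{1}{7}\right) + 39\right)^{2} = \left(7 + 39\right)^{2} = 46^{2} = 2116$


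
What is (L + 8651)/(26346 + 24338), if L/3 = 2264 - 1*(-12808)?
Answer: 53867/50684 ≈ 1.0628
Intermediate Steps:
L = 45216 (L = 3*(2264 - 1*(-12808)) = 3*(2264 + 12808) = 3*15072 = 45216)
(L + 8651)/(26346 + 24338) = (45216 + 8651)/(26346 + 24338) = 53867/50684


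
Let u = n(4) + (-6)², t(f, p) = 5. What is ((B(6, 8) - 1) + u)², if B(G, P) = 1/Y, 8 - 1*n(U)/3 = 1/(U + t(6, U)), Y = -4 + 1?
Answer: 30625/9 ≈ 3402.8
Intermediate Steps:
Y = -3
n(U) = 24 - 3/(5 + U) (n(U) = 24 - 3/(U + 5) = 24 - 3/(5 + U))
B(G, P) = -⅓ (B(G, P) = 1/(-3) = -⅓)
u = 179/3 (u = 3*(39 + 8*4)/(5 + 4) + (-6)² = 3*(39 + 32)/9 + 36 = 3*(⅑)*71 + 36 = 71/3 + 36 = 179/3 ≈ 59.667)
((B(6, 8) - 1) + u)² = ((-⅓ - 1) + 179/3)² = (-4/3 + 179/3)² = (175/3)² = 30625/9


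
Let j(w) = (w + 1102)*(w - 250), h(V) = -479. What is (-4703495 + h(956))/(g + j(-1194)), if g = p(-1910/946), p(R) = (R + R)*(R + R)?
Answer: -526207699523/14862799146 ≈ -35.404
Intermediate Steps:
p(R) = 4*R² (p(R) = (2*R)*(2*R) = 4*R²)
g = 3648100/223729 (g = 4*(-1910/946)² = 4*(-1910*1/946)² = 4*(-955/473)² = 4*(912025/223729) = 3648100/223729 ≈ 16.306)
j(w) = (-250 + w)*(1102 + w) (j(w) = (1102 + w)*(-250 + w) = (-250 + w)*(1102 + w))
(-4703495 + h(956))/(g + j(-1194)) = (-4703495 - 479)/(3648100/223729 + (-275500 + (-1194)² + 852*(-1194))) = -4703974/(3648100/223729 + (-275500 + 1425636 - 1017288)) = -4703974/(3648100/223729 + 132848) = -4703974/29725598292/223729 = -4703974*223729/29725598292 = -526207699523/14862799146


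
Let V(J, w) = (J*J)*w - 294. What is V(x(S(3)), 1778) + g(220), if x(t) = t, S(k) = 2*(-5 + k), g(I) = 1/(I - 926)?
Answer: 19876723/706 ≈ 28154.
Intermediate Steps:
g(I) = 1/(-926 + I)
S(k) = -10 + 2*k
V(J, w) = -294 + w*J² (V(J, w) = J²*w - 294 = w*J² - 294 = -294 + w*J²)
V(x(S(3)), 1778) + g(220) = (-294 + 1778*(-10 + 2*3)²) + 1/(-926 + 220) = (-294 + 1778*(-10 + 6)²) + 1/(-706) = (-294 + 1778*(-4)²) - 1/706 = (-294 + 1778*16) - 1/706 = (-294 + 28448) - 1/706 = 28154 - 1/706 = 19876723/706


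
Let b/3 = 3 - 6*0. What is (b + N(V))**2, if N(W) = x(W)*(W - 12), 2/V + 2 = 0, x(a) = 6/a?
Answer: 7569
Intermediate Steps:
V = -1 (V = 2/(-2 + 0) = 2/(-2) = 2*(-1/2) = -1)
N(W) = 6*(-12 + W)/W (N(W) = (6/W)*(W - 12) = (6/W)*(-12 + W) = 6*(-12 + W)/W)
b = 9 (b = 3*(3 - 6*0) = 3*(3 + 0) = 3*3 = 9)
(b + N(V))**2 = (9 + (6 - 72/(-1)))**2 = (9 + (6 - 72*(-1)))**2 = (9 + (6 + 72))**2 = (9 + 78)**2 = 87**2 = 7569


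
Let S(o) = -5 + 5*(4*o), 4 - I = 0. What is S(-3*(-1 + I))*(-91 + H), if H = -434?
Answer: 97125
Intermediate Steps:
I = 4 (I = 4 - 1*0 = 4 + 0 = 4)
S(o) = -5 + 20*o
S(-3*(-1 + I))*(-91 + H) = (-5 + 20*(-3*(-1 + 4)))*(-91 - 434) = (-5 + 20*(-3*3))*(-525) = (-5 + 20*(-9))*(-525) = (-5 - 180)*(-525) = -185*(-525) = 97125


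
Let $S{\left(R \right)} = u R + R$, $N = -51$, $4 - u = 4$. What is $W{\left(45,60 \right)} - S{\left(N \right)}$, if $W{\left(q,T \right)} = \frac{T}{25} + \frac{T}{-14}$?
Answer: $\frac{1719}{35} \approx 49.114$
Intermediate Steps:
$u = 0$ ($u = 4 - 4 = 0$)
$W{\left(q,T \right)} = - \frac{11 T}{350}$ ($W{\left(q,T \right)} = T \frac{1}{25} + T \left(- \frac{1}{14}\right) = \frac{T}{25} - \frac{T}{14} = - \frac{11 T}{350}$)
$S{\left(R \right)} = R$ ($S{\left(R \right)} = 0 R + R = 0 + R = R$)
$W{\left(45,60 \right)} - S{\left(N \right)} = \left(- \frac{11}{350}\right) 60 - -51 = - \frac{66}{35} + 51 = \frac{1719}{35}$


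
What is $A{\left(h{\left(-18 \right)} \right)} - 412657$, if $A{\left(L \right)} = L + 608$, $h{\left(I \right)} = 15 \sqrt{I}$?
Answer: $-412049 + 45 i \sqrt{2} \approx -4.1205 \cdot 10^{5} + 63.64 i$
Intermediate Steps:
$A{\left(L \right)} = 608 + L$
$A{\left(h{\left(-18 \right)} \right)} - 412657 = \left(608 + 15 \sqrt{-18}\right) - 412657 = \left(608 + 15 \cdot 3 i \sqrt{2}\right) - 412657 = \left(608 + 45 i \sqrt{2}\right) - 412657 = -412049 + 45 i \sqrt{2}$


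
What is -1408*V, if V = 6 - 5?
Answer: -1408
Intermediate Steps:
V = 1
-1408*V = -1408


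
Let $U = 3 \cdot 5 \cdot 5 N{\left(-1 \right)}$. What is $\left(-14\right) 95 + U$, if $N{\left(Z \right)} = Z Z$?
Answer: $-1255$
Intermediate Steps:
$N{\left(Z \right)} = Z^{2}$
$U = 75$ ($U = 3 \cdot 5 \cdot 5 \left(-1\right)^{2} = 3 \cdot 25 \cdot 1 = 75 \cdot 1 = 75$)
$\left(-14\right) 95 + U = \left(-14\right) 95 + 75 = -1330 + 75 = -1255$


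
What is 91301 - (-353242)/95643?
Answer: 8732654785/95643 ≈ 91305.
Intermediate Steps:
91301 - (-353242)/95643 = 91301 - 1*(-353242/95643) = 91301 + 353242/95643 = 8732654785/95643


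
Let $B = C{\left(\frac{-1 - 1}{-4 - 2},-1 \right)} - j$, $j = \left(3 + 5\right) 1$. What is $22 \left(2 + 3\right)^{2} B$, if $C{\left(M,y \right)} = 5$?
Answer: $-1650$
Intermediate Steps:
$j = 8$ ($j = 8 \cdot 1 = 8$)
$B = -3$ ($B = 5 - 8 = -3$)
$22 \left(2 + 3\right)^{2} B = 22 \left(2 + 3\right)^{2} \left(-3\right) = 22 \cdot 5^{2} \left(-3\right) = 22 \cdot 25 \left(-3\right) = 550 \left(-3\right) = -1650$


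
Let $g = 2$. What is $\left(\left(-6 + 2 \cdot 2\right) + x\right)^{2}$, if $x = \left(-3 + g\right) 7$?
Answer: $81$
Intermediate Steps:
$x = -7$ ($x = \left(-3 + 2\right) 7 = \left(-1\right) 7 = -7$)
$\left(\left(-6 + 2 \cdot 2\right) + x\right)^{2} = \left(\left(-6 + 2 \cdot 2\right) - 7\right)^{2} = \left(\left(-6 + 4\right) - 7\right)^{2} = \left(-2 - 7\right)^{2} = \left(-9\right)^{2} = 81$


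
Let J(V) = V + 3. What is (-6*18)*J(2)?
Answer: -540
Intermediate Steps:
J(V) = 3 + V
(-6*18)*J(2) = (-6*18)*(3 + 2) = -108*5 = -540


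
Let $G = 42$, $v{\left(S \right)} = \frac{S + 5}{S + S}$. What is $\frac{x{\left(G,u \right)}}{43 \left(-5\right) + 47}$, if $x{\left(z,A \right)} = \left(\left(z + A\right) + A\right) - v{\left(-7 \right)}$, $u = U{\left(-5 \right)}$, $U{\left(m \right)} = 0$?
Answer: $- \frac{293}{1176} \approx -0.24915$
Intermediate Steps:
$v{\left(S \right)} = \frac{5 + S}{2 S}$
$u = 0$
$x{\left(z,A \right)} = - \frac{1}{7} + z + 2 A$ ($x{\left(z,A \right)} = \left(\left(z + A\right) + A\right) - \frac{5 - 7}{2 \left(-7\right)} = \left(\left(A + z\right) + A\right) - \frac{1}{2} \left(- \frac{1}{7}\right) \left(-2\right) = \left(z + 2 A\right) - \frac{1}{7} = - \frac{1}{7} + z + 2 A$)
$\frac{x{\left(G,u \right)}}{43 \left(-5\right) + 47} = \frac{- \frac{1}{7} + 42 + 2 \cdot 0}{43 \left(-5\right) + 47} = \frac{- \frac{1}{7} + 42 + 0}{-215 + 47} = \frac{293}{7 \left(-168\right)} = \frac{293}{7} \left(- \frac{1}{168}\right) = - \frac{293}{1176}$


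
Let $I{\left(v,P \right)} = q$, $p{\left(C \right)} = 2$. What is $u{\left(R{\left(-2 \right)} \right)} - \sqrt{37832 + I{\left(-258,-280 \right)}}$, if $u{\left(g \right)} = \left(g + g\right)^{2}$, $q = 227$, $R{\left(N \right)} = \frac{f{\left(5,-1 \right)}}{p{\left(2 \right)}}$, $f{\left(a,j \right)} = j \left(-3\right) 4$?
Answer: $144 - \sqrt{38059} \approx -51.087$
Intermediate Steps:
$f{\left(a,j \right)} = - 12 j$ ($f{\left(a,j \right)} = - 3 j 4 = - 12 j$)
$R{\left(N \right)} = 6$ ($R{\left(N \right)} = \frac{\left(-12\right) \left(-1\right)}{2} = 12 \cdot \frac{1}{2} = 6$)
$I{\left(v,P \right)} = 227$
$u{\left(g \right)} = 4 g^{2}$ ($u{\left(g \right)} = \left(2 g\right)^{2} = 4 g^{2}$)
$u{\left(R{\left(-2 \right)} \right)} - \sqrt{37832 + I{\left(-258,-280 \right)}} = 4 \cdot 6^{2} - \sqrt{37832 + 227} = 4 \cdot 36 - \sqrt{38059} = 144 - \sqrt{38059}$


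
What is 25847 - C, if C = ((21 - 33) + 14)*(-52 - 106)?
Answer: 26163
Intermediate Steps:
C = -316 (C = (-12 + 14)*(-158) = 2*(-158) = -316)
25847 - C = 25847 - 1*(-316) = 25847 + 316 = 26163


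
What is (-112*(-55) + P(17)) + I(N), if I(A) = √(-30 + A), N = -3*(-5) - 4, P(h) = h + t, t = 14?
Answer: 6191 + I*√19 ≈ 6191.0 + 4.3589*I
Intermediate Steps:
P(h) = 14 + h (P(h) = h + 14 = 14 + h)
N = 11 (N = 15 - 4 = 11)
(-112*(-55) + P(17)) + I(N) = (-112*(-55) + (14 + 17)) + √(-30 + 11) = (6160 + 31) + √(-19) = 6191 + I*√19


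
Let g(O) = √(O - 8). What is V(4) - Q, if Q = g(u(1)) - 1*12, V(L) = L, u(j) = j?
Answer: 16 - I*√7 ≈ 16.0 - 2.6458*I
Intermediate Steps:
g(O) = √(-8 + O)
Q = -12 + I*√7 (Q = √(-8 + 1) - 1*12 = √(-7) - 12 = I*√7 - 12 = -12 + I*√7 ≈ -12.0 + 2.6458*I)
V(4) - Q = 4 - (-12 + I*√7) = 4 + (12 - I*√7) = 16 - I*√7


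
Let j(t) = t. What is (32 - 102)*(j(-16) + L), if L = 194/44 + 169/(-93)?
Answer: 960155/1023 ≈ 938.57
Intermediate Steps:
L = 5303/2046 (L = 194*(1/44) + 169*(-1/93) = 97/22 - 169/93 = 5303/2046 ≈ 2.5919)
(32 - 102)*(j(-16) + L) = (32 - 102)*(-16 + 5303/2046) = -70*(-27433/2046) = 960155/1023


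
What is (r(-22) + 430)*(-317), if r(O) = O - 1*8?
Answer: -126800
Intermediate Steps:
r(O) = -8 + O (r(O) = O - 8 = -8 + O)
(r(-22) + 430)*(-317) = ((-8 - 22) + 430)*(-317) = (-30 + 430)*(-317) = 400*(-317) = -126800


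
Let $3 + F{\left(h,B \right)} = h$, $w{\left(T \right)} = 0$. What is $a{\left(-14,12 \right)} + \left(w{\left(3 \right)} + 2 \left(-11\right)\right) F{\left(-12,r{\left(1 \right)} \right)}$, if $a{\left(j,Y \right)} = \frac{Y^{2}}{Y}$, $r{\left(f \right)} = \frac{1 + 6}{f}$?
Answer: $342$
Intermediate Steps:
$r{\left(f \right)} = \frac{7}{f}$
$F{\left(h,B \right)} = -3 + h$
$a{\left(j,Y \right)} = Y$
$a{\left(-14,12 \right)} + \left(w{\left(3 \right)} + 2 \left(-11\right)\right) F{\left(-12,r{\left(1 \right)} \right)} = 12 + \left(0 + 2 \left(-11\right)\right) \left(-3 - 12\right) = 12 + \left(0 - 22\right) \left(-15\right) = 12 - -330 = 12 + 330 = 342$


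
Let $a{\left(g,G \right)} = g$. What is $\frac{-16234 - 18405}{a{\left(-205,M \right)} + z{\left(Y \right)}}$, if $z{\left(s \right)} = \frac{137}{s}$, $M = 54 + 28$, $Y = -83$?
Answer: $\frac{42911}{256} \approx 167.62$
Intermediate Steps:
$M = 82$
$\frac{-16234 - 18405}{a{\left(-205,M \right)} + z{\left(Y \right)}} = \frac{-16234 - 18405}{-205 + \frac{137}{-83}} = - \frac{34639}{-205 + 137 \left(- \frac{1}{83}\right)} = - \frac{34639}{-205 - \frac{137}{83}} = - \frac{34639}{- \frac{17152}{83}} = \left(-34639\right) \left(- \frac{83}{17152}\right) = \frac{42911}{256}$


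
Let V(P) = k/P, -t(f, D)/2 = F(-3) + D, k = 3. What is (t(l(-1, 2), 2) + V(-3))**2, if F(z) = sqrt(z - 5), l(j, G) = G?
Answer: -7 + 40*I*sqrt(2) ≈ -7.0 + 56.569*I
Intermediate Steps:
F(z) = sqrt(-5 + z)
t(f, D) = -2*D - 4*I*sqrt(2) (t(f, D) = -2*(sqrt(-5 - 3) + D) = -2*(sqrt(-8) + D) = -2*(2*I*sqrt(2) + D) = -2*(D + 2*I*sqrt(2)) = -2*D - 4*I*sqrt(2))
V(P) = 3/P
(t(l(-1, 2), 2) + V(-3))**2 = ((-2*2 - 4*I*sqrt(2)) + 3/(-3))**2 = ((-4 - 4*I*sqrt(2)) + 3*(-1/3))**2 = ((-4 - 4*I*sqrt(2)) - 1)**2 = (-5 - 4*I*sqrt(2))**2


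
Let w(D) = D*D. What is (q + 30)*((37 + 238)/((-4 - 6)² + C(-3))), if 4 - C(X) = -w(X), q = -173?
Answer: -39325/113 ≈ -348.01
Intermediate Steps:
w(D) = D²
C(X) = 4 + X² (C(X) = 4 - (-1)*X² = 4 + X²)
(q + 30)*((37 + 238)/((-4 - 6)² + C(-3))) = (-173 + 30)*((37 + 238)/((-4 - 6)² + (4 + (-3)²))) = -39325/((-10)² + (4 + 9)) = -39325/(100 + 13) = -39325/113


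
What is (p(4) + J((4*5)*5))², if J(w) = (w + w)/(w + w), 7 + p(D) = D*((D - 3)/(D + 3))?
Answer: 1444/49 ≈ 29.469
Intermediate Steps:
p(D) = -7 + D*(-3 + D)/(3 + D) (p(D) = -7 + D*((D - 3)/(D + 3)) = -7 + D*((-3 + D)/(3 + D)) = -7 + D*(-3 + D)/(3 + D))
J(w) = 1 (J(w) = (2*w)/((2*w)) = (2*w)*(1/(2*w)) = 1)
(p(4) + J((4*5)*5))² = ((-21 + 4² - 10*4)/(3 + 4) + 1)² = ((-21 + 16 - 40)/7 + 1)² = ((⅐)*(-45) + 1)² = (-45/7 + 1)² = (-38/7)² = 1444/49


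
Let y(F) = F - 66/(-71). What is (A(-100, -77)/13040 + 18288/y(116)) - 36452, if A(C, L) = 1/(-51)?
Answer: -100196940145271/2760581040 ≈ -36296.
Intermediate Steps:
A(C, L) = -1/51
y(F) = 66/71 + F (y(F) = F - 66*(-1)/71 = F - 1*(-66/71) = F + 66/71 = 66/71 + F)
(A(-100, -77)/13040 + 18288/y(116)) - 36452 = (-1/51/13040 + 18288/(66/71 + 116)) - 36452 = (-1/51*1/13040 + 18288/(8302/71)) - 36452 = (-1/665040 + 18288*(71/8302)) - 36452 = (-1/665040 + 649224/4151) - 36452 = 431759924809/2760581040 - 36452 = -100196940145271/2760581040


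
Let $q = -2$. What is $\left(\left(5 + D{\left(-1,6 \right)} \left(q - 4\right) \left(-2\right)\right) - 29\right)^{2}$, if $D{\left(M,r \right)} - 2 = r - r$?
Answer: $0$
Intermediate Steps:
$D{\left(M,r \right)} = 2$ ($D{\left(M,r \right)} = 2 + \left(r - r\right) = 2 + 0 = 2$)
$\left(\left(5 + D{\left(-1,6 \right)} \left(q - 4\right) \left(-2\right)\right) - 29\right)^{2} = \left(\left(5 + 2 \left(-2 - 4\right) \left(-2\right)\right) - 29\right)^{2} = \left(\left(5 + 2 \left(-6\right) \left(-2\right)\right) - 29\right)^{2} = \left(\left(5 - -24\right) - 29\right)^{2} = \left(\left(5 + 24\right) - 29\right)^{2} = \left(29 - 29\right)^{2} = 0^{2} = 0$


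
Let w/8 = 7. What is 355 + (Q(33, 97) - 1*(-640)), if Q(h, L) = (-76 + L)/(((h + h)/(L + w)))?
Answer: 22961/22 ≈ 1043.7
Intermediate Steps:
w = 56 (w = 8*7 = 56)
Q(h, L) = (-76 + L)*(56 + L)/(2*h) (Q(h, L) = (-76 + L)/(((h + h)/(L + 56))) = (-76 + L)/(((2*h)/(56 + L))) = (-76 + L)/((2*h/(56 + L))) = (-76 + L)*((56 + L)/(2*h)) = (-76 + L)*(56 + L)/(2*h))
355 + (Q(33, 97) - 1*(-640)) = 355 + ((½)*(-4256 + 97² - 20*97)/33 - 1*(-640)) = 355 + ((½)*(1/33)*(-4256 + 9409 - 1940) + 640) = 355 + ((½)*(1/33)*3213 + 640) = 355 + (1071/22 + 640) = 355 + 15151/22 = 22961/22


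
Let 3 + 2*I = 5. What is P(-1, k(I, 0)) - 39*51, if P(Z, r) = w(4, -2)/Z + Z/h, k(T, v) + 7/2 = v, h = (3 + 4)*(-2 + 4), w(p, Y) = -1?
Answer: -27833/14 ≈ -1988.1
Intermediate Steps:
I = 1 (I = -3/2 + (½)*5 = -3/2 + 5/2 = 1)
h = 14 (h = 7*2 = 14)
k(T, v) = -7/2 + v
P(Z, r) = -1/Z + Z/14
P(-1, k(I, 0)) - 39*51 = (-1/(-1) + (1/14)*(-1)) - 39*51 = (-1*(-1) - 1/14) - 1989 = (1 - 1/14) - 1989 = 13/14 - 1989 = -27833/14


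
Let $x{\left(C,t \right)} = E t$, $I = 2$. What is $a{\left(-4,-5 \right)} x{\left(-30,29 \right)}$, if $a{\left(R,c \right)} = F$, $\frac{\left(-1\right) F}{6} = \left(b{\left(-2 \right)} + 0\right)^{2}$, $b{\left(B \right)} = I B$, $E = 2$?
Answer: $-5568$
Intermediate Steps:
$b{\left(B \right)} = 2 B$
$x{\left(C,t \right)} = 2 t$
$F = -96$ ($F = - 6 \left(2 \left(-2\right) + 0\right)^{2} = - 6 \left(-4 + 0\right)^{2} = - 6 \left(-4\right)^{2} = \left(-6\right) 16 = -96$)
$a{\left(R,c \right)} = -96$
$a{\left(-4,-5 \right)} x{\left(-30,29 \right)} = - 96 \cdot 2 \cdot 29 = \left(-96\right) 58 = -5568$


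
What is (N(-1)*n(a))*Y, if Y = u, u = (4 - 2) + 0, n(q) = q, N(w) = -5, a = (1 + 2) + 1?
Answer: -40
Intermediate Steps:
a = 4 (a = 3 + 1 = 4)
u = 2 (u = 2 + 0 = 2)
Y = 2
(N(-1)*n(a))*Y = -5*4*2 = -20*2 = -40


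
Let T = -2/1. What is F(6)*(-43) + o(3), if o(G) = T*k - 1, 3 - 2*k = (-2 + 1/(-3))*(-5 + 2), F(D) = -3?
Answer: 132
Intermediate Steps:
k = -2 (k = 3/2 - (-2 + 1/(-3))*(-5 + 2)/2 = 3/2 - (-2 - ⅓)*(-3)/2 = 3/2 - (-7)*(-3)/6 = 3/2 - ½*7 = 3/2 - 7/2 = -2)
T = -2 (T = -2*1 = -2)
o(G) = 3 (o(G) = -2*(-2) - 1 = 4 - 1 = 3)
F(6)*(-43) + o(3) = -3*(-43) + 3 = 129 + 3 = 132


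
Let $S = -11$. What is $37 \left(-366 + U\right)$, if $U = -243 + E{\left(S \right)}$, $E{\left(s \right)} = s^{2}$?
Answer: $-18056$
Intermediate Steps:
$U = -122$ ($U = -243 + \left(-11\right)^{2} = -243 + 121 = -122$)
$37 \left(-366 + U\right) = 37 \left(-366 - 122\right) = 37 \left(-488\right) = -18056$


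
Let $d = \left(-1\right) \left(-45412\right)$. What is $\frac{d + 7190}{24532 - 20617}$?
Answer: $\frac{17534}{1305} \approx 13.436$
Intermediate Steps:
$d = 45412$
$\frac{d + 7190}{24532 - 20617} = \frac{45412 + 7190}{24532 - 20617} = \frac{52602}{3915} = 52602 \cdot \frac{1}{3915} = \frac{17534}{1305}$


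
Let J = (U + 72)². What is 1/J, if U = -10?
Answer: 1/3844 ≈ 0.00026015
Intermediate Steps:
J = 3844 (J = (-10 + 72)² = 62² = 3844)
1/J = 1/3844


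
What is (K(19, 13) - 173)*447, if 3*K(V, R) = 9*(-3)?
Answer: -81354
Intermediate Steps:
K(V, R) = -9 (K(V, R) = (9*(-3))/3 = (⅓)*(-27) = -9)
(K(19, 13) - 173)*447 = (-9 - 173)*447 = -182*447 = -81354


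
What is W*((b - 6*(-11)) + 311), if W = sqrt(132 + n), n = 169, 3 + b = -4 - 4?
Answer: 366*sqrt(301) ≈ 6349.9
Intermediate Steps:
b = -11 (b = -3 + (-4 - 4) = -3 - 8 = -11)
W = sqrt(301) (W = sqrt(132 + 169) = sqrt(301) ≈ 17.349)
W*((b - 6*(-11)) + 311) = sqrt(301)*((-11 - 6*(-11)) + 311) = sqrt(301)*((-11 + 66) + 311) = sqrt(301)*(55 + 311) = sqrt(301)*366 = 366*sqrt(301)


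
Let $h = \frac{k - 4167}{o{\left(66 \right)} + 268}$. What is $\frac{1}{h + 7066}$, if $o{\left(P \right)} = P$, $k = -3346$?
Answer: $\frac{334}{2352531} \approx 0.00014197$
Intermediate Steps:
$h = - \frac{7513}{334}$ ($h = \frac{-3346 - 4167}{66 + 268} = - \frac{7513}{334} \approx -22.494$)
$\frac{1}{h + 7066} = \frac{1}{- \frac{7513}{334} + 7066} = \frac{1}{\frac{2352531}{334}} = \frac{334}{2352531}$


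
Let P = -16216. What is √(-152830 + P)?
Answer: I*√169046 ≈ 411.15*I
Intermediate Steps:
√(-152830 + P) = √(-152830 - 16216) = √(-169046) = I*√169046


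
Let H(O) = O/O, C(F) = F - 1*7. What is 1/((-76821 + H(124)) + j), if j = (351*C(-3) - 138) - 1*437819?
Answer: -1/518287 ≈ -1.9294e-6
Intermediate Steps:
C(F) = -7 + F (C(F) = F - 7 = -7 + F)
H(O) = 1
j = -441467 (j = (351*(-7 - 3) - 138) - 1*437819 = (351*(-10) - 138) - 437819 = (-3510 - 138) - 437819 = -3648 - 437819 = -441467)
1/((-76821 + H(124)) + j) = 1/((-76821 + 1) - 441467) = 1/(-76820 - 441467) = 1/(-518287) = -1/518287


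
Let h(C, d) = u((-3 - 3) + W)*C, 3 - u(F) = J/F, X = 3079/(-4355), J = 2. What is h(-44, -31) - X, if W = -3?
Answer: -5529269/39195 ≈ -141.07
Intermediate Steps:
X = -3079/4355 (X = 3079*(-1/4355) = -3079/4355 ≈ -0.70700)
u(F) = 3 - 2/F
h(C, d) = 29*C/9 (h(C, d) = (3 - 2/((-3 - 3) - 3))*C = (3 - 2/(-6 - 3))*C = (3 - 2/(-9))*C = (3 - 2*(-1/9))*C = (3 + 2/9)*C = 29*C/9)
h(-44, -31) - X = (29/9)*(-44) - 1*(-3079/4355) = -1276/9 + 3079/4355 = -5529269/39195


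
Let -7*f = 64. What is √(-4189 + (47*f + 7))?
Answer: I*√225974/7 ≈ 67.91*I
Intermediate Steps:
f = -64/7 (f = -⅐*64 = -64/7 ≈ -9.1429)
√(-4189 + (47*f + 7)) = √(-4189 + (47*(-64/7) + 7)) = √(-4189 + (-3008/7 + 7)) = √(-4189 - 2959/7) = √(-32282/7) = I*√225974/7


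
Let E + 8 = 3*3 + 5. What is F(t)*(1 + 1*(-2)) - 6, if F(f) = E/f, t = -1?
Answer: 0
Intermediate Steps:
E = 6 (E = -8 + (3*3 + 5) = -8 + (9 + 5) = -8 + 14 = 6)
F(f) = 6/f
F(t)*(1 + 1*(-2)) - 6 = (6/(-1))*(1 + 1*(-2)) - 6 = (6*(-1))*(1 - 2) - 6 = -6*(-1) - 6 = 6 - 6 = 0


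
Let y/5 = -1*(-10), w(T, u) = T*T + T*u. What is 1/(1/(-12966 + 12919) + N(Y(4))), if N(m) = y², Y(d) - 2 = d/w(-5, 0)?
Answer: 47/117499 ≈ 0.00040000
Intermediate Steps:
w(T, u) = T² + T*u
Y(d) = 2 + d/25 (Y(d) = 2 + d/((-5*(-5 + 0))) = 2 + d/((-5*(-5))) = 2 + d/25)
y = 50 (y = 5*(-1*(-10)) = 5*10 = 50)
N(m) = 2500 (N(m) = 50² = 2500)
1/(1/(-12966 + 12919) + N(Y(4))) = 1/(1/(-12966 + 12919) + 2500) = 1/(1/(-47) + 2500) = 1/(-1/47 + 2500) = 1/(117499/47) = 47/117499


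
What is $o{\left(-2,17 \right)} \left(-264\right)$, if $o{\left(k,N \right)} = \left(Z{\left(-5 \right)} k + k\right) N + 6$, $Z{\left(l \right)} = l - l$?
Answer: $7392$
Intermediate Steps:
$Z{\left(l \right)} = 0$
$o{\left(k,N \right)} = 6 + N k$ ($o{\left(k,N \right)} = \left(0 k + k\right) N + 6 = \left(0 + k\right) N + 6 = k N + 6 = N k + 6 = 6 + N k$)
$o{\left(-2,17 \right)} \left(-264\right) = \left(6 + 17 \left(-2\right)\right) \left(-264\right) = \left(6 - 34\right) \left(-264\right) = \left(-28\right) \left(-264\right) = 7392$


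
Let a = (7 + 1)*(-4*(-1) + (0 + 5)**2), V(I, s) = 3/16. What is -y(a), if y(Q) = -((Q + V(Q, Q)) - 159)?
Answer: 1171/16 ≈ 73.188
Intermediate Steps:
V(I, s) = 3/16 (V(I, s) = 3*(1/16) = 3/16)
a = 232 (a = 8*(4 + 5**2) = 8*(4 + 25) = 8*29 = 232)
y(Q) = 2541/16 - Q (y(Q) = -((Q + 3/16) - 159) = -((3/16 + Q) - 159) = -(-2541/16 + Q) = 2541/16 - Q)
-y(a) = -(2541/16 - 1*232) = -(2541/16 - 232) = -1*(-1171/16) = 1171/16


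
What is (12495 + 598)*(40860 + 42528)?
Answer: 1091799084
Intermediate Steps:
(12495 + 598)*(40860 + 42528) = 13093*83388 = 1091799084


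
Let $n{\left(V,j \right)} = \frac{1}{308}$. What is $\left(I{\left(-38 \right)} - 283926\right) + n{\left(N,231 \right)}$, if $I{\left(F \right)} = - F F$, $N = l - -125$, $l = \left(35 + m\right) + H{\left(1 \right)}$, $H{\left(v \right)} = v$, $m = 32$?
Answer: $- \frac{87893959}{308} \approx -2.8537 \cdot 10^{5}$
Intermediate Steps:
$l = 68$ ($l = \left(35 + 32\right) + 1 = 67 + 1 = 68$)
$N = 193$ ($N = 68 - -125 = 68 + 125 = 193$)
$n{\left(V,j \right)} = \frac{1}{308}$
$I{\left(F \right)} = - F^{2}$
$\left(I{\left(-38 \right)} - 283926\right) + n{\left(N,231 \right)} = \left(- \left(-38\right)^{2} - 283926\right) + \frac{1}{308} = \left(\left(-1\right) 1444 - 283926\right) + \frac{1}{308} = \left(-1444 - 283926\right) + \frac{1}{308} = -285370 + \frac{1}{308} = - \frac{87893959}{308}$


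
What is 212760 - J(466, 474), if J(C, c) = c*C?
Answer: -8124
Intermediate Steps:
J(C, c) = C*c
212760 - J(466, 474) = 212760 - 466*474 = 212760 - 1*220884 = 212760 - 220884 = -8124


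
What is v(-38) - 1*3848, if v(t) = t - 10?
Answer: -3896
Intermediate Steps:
v(t) = -10 + t
v(-38) - 1*3848 = (-10 - 38) - 1*3848 = -48 - 3848 = -3896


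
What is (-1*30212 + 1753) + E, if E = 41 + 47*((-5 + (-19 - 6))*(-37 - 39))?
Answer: 78742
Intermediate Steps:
E = 107201 (E = 41 + 47*((-5 - 25)*(-76)) = 41 + 47*(-30*(-76)) = 41 + 47*2280 = 41 + 107160 = 107201)
(-1*30212 + 1753) + E = (-1*30212 + 1753) + 107201 = (-30212 + 1753) + 107201 = -28459 + 107201 = 78742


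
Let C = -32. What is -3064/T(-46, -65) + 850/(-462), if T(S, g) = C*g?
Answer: -198973/60060 ≈ -3.3129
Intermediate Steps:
T(S, g) = -32*g
-3064/T(-46, -65) + 850/(-462) = -3064/((-32*(-65))) + 850/(-462) = -3064/2080 + 850*(-1/462) = -3064*1/2080 - 425/231 = -383/260 - 425/231 = -198973/60060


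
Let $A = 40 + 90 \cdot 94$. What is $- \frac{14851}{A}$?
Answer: $- \frac{14851}{8500} \approx -1.7472$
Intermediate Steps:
$A = 8500$ ($A = 40 + 8460 = 8500$)
$- \frac{14851}{A} = - \frac{14851}{8500}$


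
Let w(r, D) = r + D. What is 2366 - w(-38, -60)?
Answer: 2464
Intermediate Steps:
w(r, D) = D + r
2366 - w(-38, -60) = 2366 - (-60 - 38) = 2366 - 1*(-98) = 2366 + 98 = 2464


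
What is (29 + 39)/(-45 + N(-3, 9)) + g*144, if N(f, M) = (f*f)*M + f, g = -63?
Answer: -299308/33 ≈ -9069.9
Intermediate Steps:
N(f, M) = f + M*f**2 (N(f, M) = f**2*M + f = M*f**2 + f = f + M*f**2)
(29 + 39)/(-45 + N(-3, 9)) + g*144 = (29 + 39)/(-45 - 3*(1 + 9*(-3))) - 63*144 = 68/(-45 - 3*(1 - 27)) - 9072 = 68/(-45 - 3*(-26)) - 9072 = 68/(-45 + 78) - 9072 = 68/33 - 9072 = -299308/33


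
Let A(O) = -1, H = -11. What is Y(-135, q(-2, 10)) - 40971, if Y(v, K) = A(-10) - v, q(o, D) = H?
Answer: -40837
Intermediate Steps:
q(o, D) = -11
Y(v, K) = -1 - v
Y(-135, q(-2, 10)) - 40971 = (-1 - 1*(-135)) - 40971 = (-1 + 135) - 40971 = 134 - 40971 = -40837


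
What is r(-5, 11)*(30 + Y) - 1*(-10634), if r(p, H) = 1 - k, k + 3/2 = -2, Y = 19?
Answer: 21709/2 ≈ 10855.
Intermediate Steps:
k = -7/2 (k = -3/2 - 2 = -7/2 ≈ -3.5000)
r(p, H) = 9/2 (r(p, H) = 1 - 1*(-7/2) = 1 + 7/2 = 9/2)
r(-5, 11)*(30 + Y) - 1*(-10634) = 9*(30 + 19)/2 - 1*(-10634) = (9/2)*49 + 10634 = 441/2 + 10634 = 21709/2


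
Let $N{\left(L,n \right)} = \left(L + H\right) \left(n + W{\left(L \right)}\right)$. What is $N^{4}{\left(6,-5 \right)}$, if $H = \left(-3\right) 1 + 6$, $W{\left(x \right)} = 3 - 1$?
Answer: $531441$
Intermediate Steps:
$W{\left(x \right)} = 2$ ($W{\left(x \right)} = 3 - 1 = 2$)
$H = 3$ ($H = -3 + 6 = 3$)
$N{\left(L,n \right)} = \left(2 + n\right) \left(3 + L\right)$ ($N{\left(L,n \right)} = \left(L + 3\right) \left(n + 2\right) = \left(3 + L\right) \left(2 + n\right) = \left(2 + n\right) \left(3 + L\right)$)
$N^{4}{\left(6,-5 \right)} = \left(6 + 2 \cdot 6 + 3 \left(-5\right) + 6 \left(-5\right)\right)^{4} = \left(6 + 12 - 15 - 30\right)^{4} = \left(-27\right)^{4} = 531441$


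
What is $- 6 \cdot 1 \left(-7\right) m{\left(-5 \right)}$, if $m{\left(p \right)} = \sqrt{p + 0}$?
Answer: $42 i \sqrt{5} \approx 93.915 i$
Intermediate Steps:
$m{\left(p \right)} = \sqrt{p}$
$- 6 \cdot 1 \left(-7\right) m{\left(-5 \right)} = - 6 \cdot 1 \left(-7\right) \sqrt{-5} = \left(-6\right) \left(-7\right) i \sqrt{5} = 42 i \sqrt{5}$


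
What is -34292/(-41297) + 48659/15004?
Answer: 2523987891/619620188 ≈ 4.0734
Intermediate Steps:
-34292/(-41297) + 48659/15004 = -34292*(-1/41297) + 48659*(1/15004) = 34292/41297 + 48659/15004 = 2523987891/619620188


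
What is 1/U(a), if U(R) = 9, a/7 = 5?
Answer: 1/9 ≈ 0.11111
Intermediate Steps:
a = 35 (a = 7*5 = 35)
1/U(a) = 1/9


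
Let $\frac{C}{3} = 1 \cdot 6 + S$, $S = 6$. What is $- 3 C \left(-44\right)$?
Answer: $4752$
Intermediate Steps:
$C = 36$ ($C = 3 \left(1 \cdot 6 + 6\right) = 3 \left(6 + 6\right) = 3 \cdot 12 = 36$)
$- 3 C \left(-44\right) = \left(-3\right) 36 \left(-44\right) = \left(-108\right) \left(-44\right) = 4752$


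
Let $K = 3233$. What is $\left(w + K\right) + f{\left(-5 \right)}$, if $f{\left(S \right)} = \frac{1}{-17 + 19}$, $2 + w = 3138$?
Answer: $\frac{12739}{2} \approx 6369.5$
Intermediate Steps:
$w = 3136$ ($w = -2 + 3138 = 3136$)
$f{\left(S \right)} = \frac{1}{2}$
$\left(w + K\right) + f{\left(-5 \right)} = \left(3136 + 3233\right) + \frac{1}{2} = 6369 + \frac{1}{2} = \frac{12739}{2}$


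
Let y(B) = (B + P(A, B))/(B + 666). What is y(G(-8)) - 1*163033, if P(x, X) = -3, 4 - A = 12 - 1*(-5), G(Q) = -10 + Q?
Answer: -35215135/216 ≈ -1.6303e+5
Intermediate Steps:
A = -13 (A = 4 - (12 - 1*(-5)) = 4 - (12 + 5) = 4 - 1*17 = 4 - 17 = -13)
y(B) = (-3 + B)/(666 + B) (y(B) = (B - 3)/(B + 666) = (-3 + B)/(666 + B))
y(G(-8)) - 1*163033 = (-3 + (-10 - 8))/(666 + (-10 - 8)) - 1*163033 = (-3 - 18)/(666 - 18) - 163033 = -21/648 - 163033 = (1/648)*(-21) - 163033 = -7/216 - 163033 = -35215135/216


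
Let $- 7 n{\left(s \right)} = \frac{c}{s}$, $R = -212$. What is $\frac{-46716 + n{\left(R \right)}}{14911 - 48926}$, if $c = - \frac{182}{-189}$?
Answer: $\frac{935908331}{681456510} \approx 1.3734$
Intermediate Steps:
$c = \frac{26}{27}$ ($c = \left(-182\right) \left(- \frac{1}{189}\right) = \frac{26}{27} \approx 0.96296$)
$n{\left(s \right)} = - \frac{26}{189 s}$ ($n{\left(s \right)} = - \frac{\frac{26}{27} \frac{1}{s}}{7} = - \frac{26}{189 s}$)
$\frac{-46716 + n{\left(R \right)}}{14911 - 48926} = \frac{-46716 - \frac{26}{189 \left(-212\right)}}{14911 - 48926} = \frac{-46716 - - \frac{13}{20034}}{-34015} = \left(-46716 + \frac{13}{20034}\right) \left(- \frac{1}{34015}\right) = \left(- \frac{935908331}{20034}\right) \left(- \frac{1}{34015}\right) = \frac{935908331}{681456510}$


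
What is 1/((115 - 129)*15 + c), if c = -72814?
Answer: -1/73024 ≈ -1.3694e-5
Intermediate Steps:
1/((115 - 129)*15 + c) = 1/((115 - 129)*15 - 72814) = 1/(-14*15 - 72814) = 1/(-210 - 72814) = 1/(-73024) = -1/73024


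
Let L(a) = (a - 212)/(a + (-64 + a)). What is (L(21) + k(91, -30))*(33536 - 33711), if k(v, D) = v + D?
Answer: -268275/22 ≈ -12194.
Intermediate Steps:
k(v, D) = D + v
L(a) = (-212 + a)/(-64 + 2*a)
(L(21) + k(91, -30))*(33536 - 33711) = ((-212 + 21)/(2*(-32 + 21)) + (-30 + 91))*(33536 - 33711) = ((½)*(-191)/(-11) + 61)*(-175) = ((½)*(-1/11)*(-191) + 61)*(-175) = (191/22 + 61)*(-175) = (1533/22)*(-175) = -268275/22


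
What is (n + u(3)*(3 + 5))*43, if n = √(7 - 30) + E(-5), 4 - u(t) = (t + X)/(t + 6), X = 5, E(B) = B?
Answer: 7697/9 + 43*I*√23 ≈ 855.22 + 206.22*I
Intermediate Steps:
u(t) = 4 - (5 + t)/(6 + t) (u(t) = 4 - (t + 5)/(t + 6) = 4 - (5 + t)/(6 + t))
n = -5 + I*√23 (n = √(7 - 30) - 5 = √(-23) - 5 = I*√23 - 5 = -5 + I*√23 ≈ -5.0 + 4.7958*I)
(n + u(3)*(3 + 5))*43 = ((-5 + I*√23) + ((19 + 3*3)/(6 + 3))*(3 + 5))*43 = ((-5 + I*√23) + ((19 + 9)/9)*8)*43 = ((-5 + I*√23) + ((⅑)*28)*8)*43 = ((-5 + I*√23) + (28/9)*8)*43 = ((-5 + I*√23) + 224/9)*43 = (179/9 + I*√23)*43 = 7697/9 + 43*I*√23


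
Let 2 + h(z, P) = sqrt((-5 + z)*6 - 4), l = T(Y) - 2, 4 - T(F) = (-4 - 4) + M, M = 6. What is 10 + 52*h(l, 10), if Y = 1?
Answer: -94 + 52*I*sqrt(10) ≈ -94.0 + 164.44*I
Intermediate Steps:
T(F) = 6 (T(F) = 4 - ((-4 - 4) + 6) = 4 - (-8 + 6) = 4 - 1*(-2) = 4 + 2 = 6)
l = 4 (l = 6 - 2 = 4)
h(z, P) = -2 + sqrt(-34 + 6*z) (h(z, P) = -2 + sqrt((-5 + z)*6 - 4) = -2 + sqrt((-30 + 6*z) - 4) = -2 + sqrt(-34 + 6*z))
10 + 52*h(l, 10) = 10 + 52*(-2 + sqrt(-34 + 6*4)) = 10 + 52*(-2 + sqrt(-34 + 24)) = 10 + 52*(-2 + sqrt(-10)) = 10 + 52*(-2 + I*sqrt(10)) = 10 + (-104 + 52*I*sqrt(10)) = -94 + 52*I*sqrt(10)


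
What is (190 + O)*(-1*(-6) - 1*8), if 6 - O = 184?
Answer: -24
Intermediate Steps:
O = -178 (O = 6 - 1*184 = 6 - 184 = -178)
(190 + O)*(-1*(-6) - 1*8) = (190 - 178)*(-1*(-6) - 1*8) = 12*(6 - 8) = 12*(-2) = -24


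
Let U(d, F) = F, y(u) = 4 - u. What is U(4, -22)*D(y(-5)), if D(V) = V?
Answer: -198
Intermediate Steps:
U(4, -22)*D(y(-5)) = -22*(4 - 1*(-5)) = -22*(4 + 5) = -22*9 = -198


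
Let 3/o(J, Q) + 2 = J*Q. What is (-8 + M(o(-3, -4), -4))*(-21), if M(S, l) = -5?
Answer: 273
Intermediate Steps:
o(J, Q) = 3/(-2 + J*Q)
(-8 + M(o(-3, -4), -4))*(-21) = (-8 - 5)*(-21) = -13*(-21) = 273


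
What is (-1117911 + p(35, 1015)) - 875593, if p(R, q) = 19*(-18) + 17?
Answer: -1993829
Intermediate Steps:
p(R, q) = -325 (p(R, q) = -342 + 17 = -325)
(-1117911 + p(35, 1015)) - 875593 = (-1117911 - 325) - 875593 = -1118236 - 875593 = -1993829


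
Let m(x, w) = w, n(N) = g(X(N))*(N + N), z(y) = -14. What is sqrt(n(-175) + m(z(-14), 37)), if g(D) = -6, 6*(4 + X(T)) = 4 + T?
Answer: sqrt(2137) ≈ 46.228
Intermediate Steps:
X(T) = -10/3 + T/6 (X(T) = -4 + (4 + T)/6 = -4 + (2/3 + T/6) = -10/3 + T/6)
n(N) = -12*N (n(N) = -6*(N + N) = -12*N)
sqrt(n(-175) + m(z(-14), 37)) = sqrt(-12*(-175) + 37) = sqrt(2100 + 37) = sqrt(2137)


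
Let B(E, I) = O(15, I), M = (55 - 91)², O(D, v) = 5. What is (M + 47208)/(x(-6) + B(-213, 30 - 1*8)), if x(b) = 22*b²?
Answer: 48504/797 ≈ 60.858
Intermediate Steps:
M = 1296 (M = (-36)² = 1296)
B(E, I) = 5
(M + 47208)/(x(-6) + B(-213, 30 - 1*8)) = (1296 + 47208)/(22*(-6)² + 5) = 48504/(22*36 + 5) = 48504/(792 + 5) = 48504/797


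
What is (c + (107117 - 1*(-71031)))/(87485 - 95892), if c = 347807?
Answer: -525955/8407 ≈ -62.562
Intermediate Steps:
(c + (107117 - 1*(-71031)))/(87485 - 95892) = (347807 + (107117 - 1*(-71031)))/(87485 - 95892) = (347807 + (107117 + 71031))/(-8407) = (347807 + 178148)*(-1/8407) = 525955*(-1/8407) = -525955/8407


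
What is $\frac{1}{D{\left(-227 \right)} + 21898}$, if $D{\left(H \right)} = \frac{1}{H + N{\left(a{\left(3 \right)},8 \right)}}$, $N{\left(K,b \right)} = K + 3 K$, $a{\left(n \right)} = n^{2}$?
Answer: $\frac{191}{4182517} \approx 4.5666 \cdot 10^{-5}$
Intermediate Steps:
$N{\left(K,b \right)} = 4 K$
$D{\left(H \right)} = \frac{1}{36 + H}$ ($D{\left(H \right)} = \frac{1}{H + 4 \cdot 3^{2}} = \frac{1}{H + 4 \cdot 9} = \frac{1}{H + 36} = \frac{1}{36 + H}$)
$\frac{1}{D{\left(-227 \right)} + 21898} = \frac{1}{\frac{1}{36 - 227} + 21898} = \frac{1}{\frac{1}{-191} + 21898} = \frac{1}{- \frac{1}{191} + 21898} = \frac{1}{\frac{4182517}{191}} = \frac{191}{4182517}$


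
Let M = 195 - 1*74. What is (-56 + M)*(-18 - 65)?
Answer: -5395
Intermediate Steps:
M = 121 (M = 195 - 74 = 121)
(-56 + M)*(-18 - 65) = (-56 + 121)*(-18 - 65) = 65*(-83) = -5395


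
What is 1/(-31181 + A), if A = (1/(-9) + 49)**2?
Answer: -81/2332061 ≈ -3.4733e-5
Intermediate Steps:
A = 193600/81 (A = (-1/9 + 49)**2 = (440/9)**2 = 193600/81 ≈ 2390.1)
1/(-31181 + A) = 1/(-31181 + 193600/81) = 1/(-2332061/81) = -81/2332061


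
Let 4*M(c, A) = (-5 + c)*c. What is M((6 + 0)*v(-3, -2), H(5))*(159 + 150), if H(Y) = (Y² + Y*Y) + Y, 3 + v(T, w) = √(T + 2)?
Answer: 58401/2 - 38007*I/2 ≈ 29201.0 - 19004.0*I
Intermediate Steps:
v(T, w) = -3 + √(2 + T) (v(T, w) = -3 + √(T + 2) = -3 + √(2 + T))
H(Y) = Y + 2*Y² (H(Y) = (Y² + Y²) + Y = 2*Y² + Y = Y + 2*Y²)
M(c, A) = c*(-5 + c)/4 (M(c, A) = ((-5 + c)*c)/4 = (c*(-5 + c))/4 = c*(-5 + c)/4)
M((6 + 0)*v(-3, -2), H(5))*(159 + 150) = (((6 + 0)*(-3 + √(2 - 3)))*(-5 + (6 + 0)*(-3 + √(2 - 3)))/4)*(159 + 150) = ((6*(-3 + √(-1)))*(-5 + 6*(-3 + √(-1)))/4)*309 = ((6*(-3 + I))*(-5 + 6*(-3 + I))/4)*309 = ((-18 + 6*I)*(-5 + (-18 + 6*I))/4)*309 = ((-18 + 6*I)*(-23 + 6*I)/4)*309 = ((-23 + 6*I)*(-18 + 6*I)/4)*309 = 309*(-23 + 6*I)*(-18 + 6*I)/4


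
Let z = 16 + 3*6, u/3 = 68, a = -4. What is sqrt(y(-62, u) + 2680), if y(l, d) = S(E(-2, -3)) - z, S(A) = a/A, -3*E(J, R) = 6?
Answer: 2*sqrt(662) ≈ 51.459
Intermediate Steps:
u = 204 (u = 3*68 = 204)
E(J, R) = -2 (E(J, R) = -1/3*6 = -2)
S(A) = -4/A
z = 34 (z = 16 + 18 = 34)
y(l, d) = -32 (y(l, d) = -4/(-2) - 1*34 = -4*(-1/2) - 34 = 2 - 34 = -32)
sqrt(y(-62, u) + 2680) = sqrt(-32 + 2680) = sqrt(2648) = 2*sqrt(662)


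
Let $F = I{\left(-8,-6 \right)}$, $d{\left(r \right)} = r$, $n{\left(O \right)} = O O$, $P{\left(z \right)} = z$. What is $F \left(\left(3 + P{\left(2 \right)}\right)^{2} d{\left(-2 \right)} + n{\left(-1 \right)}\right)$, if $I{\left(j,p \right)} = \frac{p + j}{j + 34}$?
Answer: $\frac{343}{13} \approx 26.385$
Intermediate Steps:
$n{\left(O \right)} = O^{2}$
$I{\left(j,p \right)} = \frac{j + p}{34 + j}$
$F = - \frac{7}{13}$ ($F = \frac{-8 - 6}{34 - 8} = \frac{1}{26} \left(-14\right) = - \frac{7}{13} \approx -0.53846$)
$F \left(\left(3 + P{\left(2 \right)}\right)^{2} d{\left(-2 \right)} + n{\left(-1 \right)}\right) = - \frac{7 \left(\left(3 + 2\right)^{2} \left(-2\right) + \left(-1\right)^{2}\right)}{13} = - \frac{7 \left(5^{2} \left(-2\right) + 1\right)}{13} = - \frac{7 \left(25 \left(-2\right) + 1\right)}{13} = - \frac{7 \left(-50 + 1\right)}{13} = \left(- \frac{7}{13}\right) \left(-49\right) = \frac{343}{13}$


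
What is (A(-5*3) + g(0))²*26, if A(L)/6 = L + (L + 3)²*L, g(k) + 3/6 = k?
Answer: 8856408613/2 ≈ 4.4282e+9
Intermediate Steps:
g(k) = -½ + k
A(L) = 6*L + 6*L*(3 + L)² (A(L) = 6*(L + (L + 3)²*L) = 6*(L + (3 + L)²*L) = 6*(L + L*(3 + L)²) = 6*L + 6*L*(3 + L)²)
(A(-5*3) + g(0))²*26 = (6*(-5*3)*(1 + (3 - 5*3)²) + (-½ + 0))²*26 = (6*(-15)*(1 + (3 - 15)²) - ½)²*26 = (6*(-15)*(1 + (-12)²) - ½)²*26 = (6*(-15)*(1 + 144) - ½)²*26 = (6*(-15)*145 - ½)²*26 = (-13050 - ½)²*26 = (-26101/2)²*26 = (681262201/4)*26 = 8856408613/2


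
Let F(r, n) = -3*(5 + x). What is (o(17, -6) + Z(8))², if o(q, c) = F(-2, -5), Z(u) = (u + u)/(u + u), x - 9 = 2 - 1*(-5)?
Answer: 3844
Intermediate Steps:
x = 16 (x = 9 + (2 - 1*(-5)) = 9 + (2 + 5) = 9 + 7 = 16)
Z(u) = 1 (Z(u) = (2*u)/((2*u)) = (2*u)*(1/(2*u)) = 1)
F(r, n) = -63 (F(r, n) = -3*(5 + 16) = -3*21 = -1*63 = -63)
o(q, c) = -63
(o(17, -6) + Z(8))² = (-63 + 1)² = (-62)² = 3844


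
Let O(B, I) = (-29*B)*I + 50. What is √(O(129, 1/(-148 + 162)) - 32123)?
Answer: 3*I*√704298/14 ≈ 179.83*I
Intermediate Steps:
O(B, I) = 50 - 29*B*I (O(B, I) = -29*B*I + 50 = 50 - 29*B*I)
√(O(129, 1/(-148 + 162)) - 32123) = √((50 - 29*129/(-148 + 162)) - 32123) = √((50 - 29*129/14) - 32123) = √((50 - 29*129*1/14) - 32123) = √((50 - 3741/14) - 32123) = √(-3041/14 - 32123) = √(-452763/14) = 3*I*√704298/14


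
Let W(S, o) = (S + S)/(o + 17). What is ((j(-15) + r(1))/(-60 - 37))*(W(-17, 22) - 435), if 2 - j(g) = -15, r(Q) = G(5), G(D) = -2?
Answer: 84995/1261 ≈ 67.403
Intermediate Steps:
W(S, o) = 2*S/(17 + o) (W(S, o) = (2*S)/(17 + o) = 2*S/(17 + o))
r(Q) = -2
j(g) = 17 (j(g) = 2 - 1*(-15) = 2 + 15 = 17)
((j(-15) + r(1))/(-60 - 37))*(W(-17, 22) - 435) = ((17 - 2)/(-60 - 37))*(2*(-17)/(17 + 22) - 435) = (15/(-97))*(2*(-17)/39 - 435) = (15*(-1/97))*(2*(-17)*(1/39) - 435) = -15*(-34/39 - 435)/97 = -15/97*(-16999/39) = 84995/1261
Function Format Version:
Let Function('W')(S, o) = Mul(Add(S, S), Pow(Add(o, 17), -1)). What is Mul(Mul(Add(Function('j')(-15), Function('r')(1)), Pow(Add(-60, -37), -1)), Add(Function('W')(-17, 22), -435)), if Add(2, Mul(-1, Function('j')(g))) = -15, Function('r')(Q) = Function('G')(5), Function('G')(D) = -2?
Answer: Rational(84995, 1261) ≈ 67.403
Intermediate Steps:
Function('W')(S, o) = Mul(2, S, Pow(Add(17, o), -1)) (Function('W')(S, o) = Mul(Mul(2, S), Pow(Add(17, o), -1)) = Mul(2, S, Pow(Add(17, o), -1)))
Function('r')(Q) = -2
Function('j')(g) = 17 (Function('j')(g) = Add(2, Mul(-1, -15)) = Add(2, 15) = 17)
Mul(Mul(Add(Function('j')(-15), Function('r')(1)), Pow(Add(-60, -37), -1)), Add(Function('W')(-17, 22), -435)) = Mul(Mul(Add(17, -2), Pow(Add(-60, -37), -1)), Add(Mul(2, -17, Pow(Add(17, 22), -1)), -435)) = Mul(Mul(15, Pow(-97, -1)), Add(Mul(2, -17, Pow(39, -1)), -435)) = Mul(Mul(15, Rational(-1, 97)), Add(Mul(2, -17, Rational(1, 39)), -435)) = Mul(Rational(-15, 97), Add(Rational(-34, 39), -435)) = Mul(Rational(-15, 97), Rational(-16999, 39)) = Rational(84995, 1261)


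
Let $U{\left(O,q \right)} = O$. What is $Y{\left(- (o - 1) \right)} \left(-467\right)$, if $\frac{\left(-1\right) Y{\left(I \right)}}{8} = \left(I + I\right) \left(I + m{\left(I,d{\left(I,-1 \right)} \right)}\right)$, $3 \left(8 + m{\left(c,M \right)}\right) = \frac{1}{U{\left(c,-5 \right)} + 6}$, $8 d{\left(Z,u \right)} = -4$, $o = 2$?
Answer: $\frac{1001248}{15} \approx 66750.0$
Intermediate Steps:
$d{\left(Z,u \right)} = - \frac{1}{2}$ ($d{\left(Z,u \right)} = \frac{1}{8} \left(-4\right) = - \frac{1}{2}$)
$m{\left(c,M \right)} = -8 + \frac{1}{3 \left(6 + c\right)}$ ($m{\left(c,M \right)} = -8 + \frac{1}{3 \left(c + 6\right)} = -8 + \frac{1}{3 \left(6 + c\right)}$)
$Y{\left(I \right)} = - 16 I \left(I + \frac{-143 - 24 I}{3 \left(6 + I\right)}\right)$ ($Y{\left(I \right)} = - 8 \left(I + I\right) \left(I + \frac{-143 - 24 I}{3 \left(6 + I\right)}\right) = - 8 \cdot 2 I \left(I + \frac{-143 - 24 I}{3 \left(6 + I\right)}\right) = - 16 I \left(I + \frac{-143 - 24 I}{3 \left(6 + I\right)}\right)$)
$Y{\left(- (o - 1) \right)} \left(-467\right) = \frac{16 \left(- (2 - 1)\right) \left(143 - 3 \left(- (2 - 1)\right)^{2} + 6 \left(- (2 - 1)\right)\right)}{3 \left(6 - \left(2 - 1\right)\right)} \left(-467\right) = \frac{16 \left(\left(-1\right) 1\right) \left(143 - 3 \left(\left(-1\right) 1\right)^{2} + 6 \left(\left(-1\right) 1\right)\right)}{3 \left(6 - 1\right)} \left(-467\right) = \frac{16}{3} \left(-1\right) \frac{1}{6 - 1} \left(143 - 3 \left(-1\right)^{2} + 6 \left(-1\right)\right) \left(-467\right) = \frac{16}{3} \left(-1\right) \frac{1}{5} \left(143 - 3 - 6\right) \left(-467\right) = \frac{16}{3} \left(-1\right) \frac{1}{5} \cdot 134 \left(-467\right) = \left(- \frac{2144}{15}\right) \left(-467\right) = \frac{1001248}{15}$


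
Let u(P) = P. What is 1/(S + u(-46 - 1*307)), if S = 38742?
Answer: 1/38389 ≈ 2.6049e-5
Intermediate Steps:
1/(S + u(-46 - 1*307)) = 1/(38742 + (-46 - 1*307)) = 1/(38742 + (-46 - 307)) = 1/(38742 - 353) = 1/38389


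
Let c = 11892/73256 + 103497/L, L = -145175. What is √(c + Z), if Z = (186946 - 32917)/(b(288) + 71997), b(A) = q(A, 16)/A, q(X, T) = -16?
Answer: √30179628359906204535663332046/137822970591110 ≈ 1.2605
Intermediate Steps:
b(A) = -16/A
c = -1463838783/2658734950 (c = 11892/73256 + 103497/(-145175) = 11892*(1/73256) + 103497*(-1/145175) = 2973/18314 - 103497/145175 = -1463838783/2658734950 ≈ -0.55058)
Z = 2772522/1295945 (Z = (186946 - 32917)/(-16/288 + 71997) = 154029/(-16*1/288 + 71997) = 154029/(-1/18 + 71997) = 154029/(1295945/18) = 154029*(18/1295945) = 2772522/1295945 ≈ 2.1394)
√(c + Z) = √(-1463838783/2658734950 + 2772522/1295945) = √(1094869317881793/689114852955550) = √30179628359906204535663332046/137822970591110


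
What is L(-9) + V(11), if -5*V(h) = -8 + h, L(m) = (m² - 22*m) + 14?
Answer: 1462/5 ≈ 292.40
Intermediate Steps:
L(m) = 14 + m² - 22*m
V(h) = 8/5 - h/5 (V(h) = -(-8 + h)/5 = 8/5 - h/5)
L(-9) + V(11) = (14 + (-9)² - 22*(-9)) + (8/5 - ⅕*11) = (14 + 81 + 198) + (8/5 - 11/5) = 293 - ⅗ = 1462/5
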